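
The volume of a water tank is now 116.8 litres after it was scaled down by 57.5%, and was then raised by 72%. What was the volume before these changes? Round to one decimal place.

Undoing the 72% increase: 116.8 ÷ 1.72 ≈ 67.906977.
Undoing the 57.5% decrease: 67.906977 ÷ 0.425 ≈ 159.8 litres.

159.8 litres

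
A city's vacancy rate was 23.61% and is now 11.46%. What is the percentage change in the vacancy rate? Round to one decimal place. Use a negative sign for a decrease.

-51.5%

The change is 11.46 − 23.61 = -12.15 percentage points.
Relative to the original 23.61%, that is -12.15 ÷ 23.61 ≈ -51.5%.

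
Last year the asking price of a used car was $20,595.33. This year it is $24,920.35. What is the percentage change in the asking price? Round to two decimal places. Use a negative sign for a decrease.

21.00%

Change: $24,920.35 − $20,595.33 = $4,325.02.
Relative to the original: $4,325.02 ÷ $20,595.33 ≈ 21.00%.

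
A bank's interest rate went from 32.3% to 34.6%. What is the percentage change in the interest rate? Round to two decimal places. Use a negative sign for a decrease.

7.12%

The change is 34.6 − 32.3 = 2.3 percentage points.
Relative to the original 32.3%, that is 2.3 ÷ 32.3 ≈ 7.12%.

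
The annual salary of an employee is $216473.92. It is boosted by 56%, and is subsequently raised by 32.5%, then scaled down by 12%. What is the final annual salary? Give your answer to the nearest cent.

$393757.40

Apply the 56% increase: $216473.92 × 1.56 = $337699.3152.
After the 32.5% increase: $337699.3152 × 1.325 = $447451.59264.
12% decrease: $447451.59264 × 0.88 = $393757.4015232 ≈ $393757.40.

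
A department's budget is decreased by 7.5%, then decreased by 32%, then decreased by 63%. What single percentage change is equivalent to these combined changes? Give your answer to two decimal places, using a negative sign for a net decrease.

The combined multiplier is 0.925 × 0.68 × 0.37 = 0.23273.
That corresponds to a decrease of 76.73%.

-76.73%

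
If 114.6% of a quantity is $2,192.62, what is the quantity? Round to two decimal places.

$1,913.28

$2,192.62 ÷ 1.146 ≈ $1,913.28.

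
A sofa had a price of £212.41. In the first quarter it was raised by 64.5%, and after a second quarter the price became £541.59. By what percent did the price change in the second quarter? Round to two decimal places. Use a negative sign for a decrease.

After the first quarter: £212.41 × 1.645 = £349.41445.
Second-quarter multiplier: £541.59 ÷ £349.41445 ≈ 1.549993.
That is a change of 55.00%.

55.00%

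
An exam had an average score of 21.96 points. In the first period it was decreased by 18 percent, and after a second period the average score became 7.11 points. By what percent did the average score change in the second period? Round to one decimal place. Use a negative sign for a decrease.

-60.5%

After the first period: 21.96 × 0.82 = 18.0072.
Second-period multiplier: 7.11 ÷ 18.0072 ≈ 0.39484.
That is a change of -60.5%.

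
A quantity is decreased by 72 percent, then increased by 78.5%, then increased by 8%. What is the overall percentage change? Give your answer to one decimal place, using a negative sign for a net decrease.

The combined multiplier is 0.28 × 1.785 × 1.08 = 0.539784.
That corresponds to a decrease of 46.0%.

-46.0%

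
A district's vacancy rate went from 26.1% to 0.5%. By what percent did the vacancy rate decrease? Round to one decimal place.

The change is 0.5 − 26.1 = -25.6 percentage points.
Relative to the original 26.1%, that is -25.6 ÷ 26.1 ≈ -98.1%.
So the vacancy rate fell by 98.1%.

98.1%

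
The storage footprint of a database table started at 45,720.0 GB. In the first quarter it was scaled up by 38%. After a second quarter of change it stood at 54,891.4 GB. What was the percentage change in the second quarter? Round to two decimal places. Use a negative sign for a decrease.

-13.00%

After the first quarter: 45,720.0 × 1.38 = 63093.6.
Second-quarter multiplier: 54,891.4 ÷ 63093.6 ≈ 0.869999.
That is a change of -13.00%.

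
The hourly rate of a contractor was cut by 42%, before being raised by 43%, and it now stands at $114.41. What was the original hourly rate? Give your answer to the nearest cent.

The overall multiplier applied was 0.58 × 1.43 = 0.8294.
So the original hourly rate was $114.41 ÷ 0.8294 ≈ $137.94.

$137.94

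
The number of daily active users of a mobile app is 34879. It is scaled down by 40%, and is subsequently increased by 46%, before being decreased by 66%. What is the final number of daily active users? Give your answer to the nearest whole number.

Each change multiplies by a factor: 0.6 × 1.46 × 0.34 = 0.29784.
34879 × 0.29784 = 10388.36136 ≈ 10388.

10388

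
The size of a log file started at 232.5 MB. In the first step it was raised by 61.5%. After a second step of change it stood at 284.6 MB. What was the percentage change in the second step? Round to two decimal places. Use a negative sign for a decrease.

-24.21%

After the first step: 232.5 × 1.615 = 375.4875.
Second-step multiplier: 284.6 ÷ 375.4875 ≈ 0.757948.
That is a change of -24.21%.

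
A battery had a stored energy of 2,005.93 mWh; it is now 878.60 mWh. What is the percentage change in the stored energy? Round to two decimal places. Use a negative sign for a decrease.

Change: 878.60 − 2,005.93 = -1,127.33.
Relative to the original: -1,127.33 ÷ 2,005.93 ≈ -56.20%.

-56.20%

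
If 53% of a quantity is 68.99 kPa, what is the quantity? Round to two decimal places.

130.17 kPa

68.99 kPa ÷ 0.53 ≈ 130.17 kPa.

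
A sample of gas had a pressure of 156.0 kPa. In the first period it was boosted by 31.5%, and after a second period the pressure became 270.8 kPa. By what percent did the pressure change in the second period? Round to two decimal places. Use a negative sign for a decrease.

After the first period: 156.0 × 1.315 = 205.14.
Second-period multiplier: 270.8 ÷ 205.14 ≈ 1.320074.
That is a change of 32.01%.

32.01%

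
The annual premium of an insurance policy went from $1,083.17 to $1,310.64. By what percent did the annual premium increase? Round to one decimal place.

Change: $1,310.64 − $1,083.17 = $227.47.
Relative to the original: $227.47 ÷ $1,083.17 ≈ 21.0%.
So the annual premium increased by 21.0%.

21.0%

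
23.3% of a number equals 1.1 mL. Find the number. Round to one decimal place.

4.7 mL

1.1 mL ÷ 0.233 ≈ 4.7 mL.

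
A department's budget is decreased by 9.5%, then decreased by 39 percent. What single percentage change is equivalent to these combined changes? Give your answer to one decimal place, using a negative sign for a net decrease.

-44.8%

The combined multiplier is 0.905 × 0.61 = 0.55205.
That corresponds to a decrease of 44.8%.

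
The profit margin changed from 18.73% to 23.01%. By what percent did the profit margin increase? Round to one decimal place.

The change is 23.01 − 18.73 = 4.28 percentage points.
Relative to the original 18.73%, that is 4.28 ÷ 18.73 ≈ 22.9%.
So the profit margin rose by 22.9%.

22.9%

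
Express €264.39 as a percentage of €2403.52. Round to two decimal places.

€264.39 ÷ €2403.52 ≈ 11.00%.

11.00%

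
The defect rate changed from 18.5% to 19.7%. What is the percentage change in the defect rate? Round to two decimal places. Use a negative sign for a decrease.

6.49%

The change is 19.7 − 18.5 = 1.2 percentage points.
Relative to the original 18.5%, that is 1.2 ÷ 18.5 ≈ 6.49%.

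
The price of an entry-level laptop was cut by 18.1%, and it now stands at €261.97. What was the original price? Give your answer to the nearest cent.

The overall multiplier applied was 0.819.
So the original price was €261.97 ÷ 0.819 ≈ €319.87.

€319.87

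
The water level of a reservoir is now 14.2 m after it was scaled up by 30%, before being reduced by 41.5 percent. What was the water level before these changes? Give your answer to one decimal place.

The overall multiplier applied was 1.3 × 0.585 = 0.7605.
So the original water level was 14.2 ÷ 0.7605 ≈ 18.7 m.

18.7 m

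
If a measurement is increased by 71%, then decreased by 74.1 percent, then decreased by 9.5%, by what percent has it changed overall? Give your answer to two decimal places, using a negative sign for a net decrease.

-59.92%

A 71% increase multiplies by 1.71.
Then a 74.1% decrease: 1.71 × 0.259 = 0.44289.
Then a 9.5% decrease: 0.44289 × 0.905 = 0.40081545.
Overall factor 0.40081545, i.e. -59.92%.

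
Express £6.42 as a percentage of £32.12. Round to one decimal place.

20.0%

£6.42 ÷ £32.12 ≈ 20.0%.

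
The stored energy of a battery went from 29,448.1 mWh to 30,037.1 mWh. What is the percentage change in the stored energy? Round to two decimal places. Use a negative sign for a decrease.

2.00%

Change: 30,037.1 − 29,448.1 = 589.0.
Relative to the original: 589.0 ÷ 29,448.1 ≈ 2.00%.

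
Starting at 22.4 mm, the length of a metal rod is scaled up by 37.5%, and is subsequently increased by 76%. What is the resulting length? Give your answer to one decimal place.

54.2 mm

Each change multiplies by a factor: 1.375 × 1.76 = 2.42.
22.4 × 2.42 = 54.208 ≈ 54.2.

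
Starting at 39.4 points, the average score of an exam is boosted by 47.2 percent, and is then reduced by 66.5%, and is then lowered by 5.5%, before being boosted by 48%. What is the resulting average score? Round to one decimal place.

27.2 points

Each change multiplies by a factor: 1.472 × 0.335 × 0.945 × 1.48 = 0.689677632.
39.4 × 0.689677632 = 27.1732987008 ≈ 27.2.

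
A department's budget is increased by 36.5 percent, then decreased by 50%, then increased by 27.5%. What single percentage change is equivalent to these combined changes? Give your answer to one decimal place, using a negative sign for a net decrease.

A 36.5% increase multiplies by 1.365.
Then a 50% decrease: 1.365 × 0.5 = 0.6825.
Then a 27.5% increase: 0.6825 × 1.275 = 0.8701875.
Overall factor 0.8701875, i.e. -13.0%.

-13.0%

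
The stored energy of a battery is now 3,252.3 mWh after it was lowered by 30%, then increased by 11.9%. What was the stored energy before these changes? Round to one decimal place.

4,152.0 mWh

Undoing the 11.9% increase: 3,252.3 ÷ 1.119 ≈ 2906.434316.
Undoing the 30% decrease: 2906.434316 ÷ 0.7 ≈ 4,152.0 mWh.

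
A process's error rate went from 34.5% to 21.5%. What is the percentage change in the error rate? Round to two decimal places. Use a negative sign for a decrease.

-37.68%

The change is 21.5 − 34.5 = -13.0 percentage points.
Relative to the original 34.5%, that is -13.0 ÷ 34.5 ≈ -37.68%.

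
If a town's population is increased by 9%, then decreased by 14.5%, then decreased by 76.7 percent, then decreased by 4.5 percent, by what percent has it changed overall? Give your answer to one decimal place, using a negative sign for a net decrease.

-79.3%

The combined multiplier is 1.09 × 0.855 × 0.233 × 0.955 = 0.20737285425.
That corresponds to a decrease of 79.3%.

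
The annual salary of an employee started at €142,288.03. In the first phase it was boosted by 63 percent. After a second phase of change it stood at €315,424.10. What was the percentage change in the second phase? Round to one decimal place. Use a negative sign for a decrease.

After the first phase: €142,288.03 × 1.63 = €231929.4889.
Second-phase multiplier: €315,424.10 ÷ €231929.4889 ≈ 1.36.
That is a change of 36.0%.

36.0%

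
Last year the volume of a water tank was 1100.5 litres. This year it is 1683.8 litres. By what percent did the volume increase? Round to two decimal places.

Change: 1683.8 − 1100.5 = 583.3.
Relative to the original: 583.3 ÷ 1100.5 ≈ 53.00%.
So the volume increased by 53.00%.

53.00%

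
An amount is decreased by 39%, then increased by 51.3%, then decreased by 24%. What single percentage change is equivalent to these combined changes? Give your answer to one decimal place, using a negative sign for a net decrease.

A 39% decrease multiplies by 0.61.
Then a 51.3% increase: 0.61 × 1.513 = 0.92293.
Then a 24% decrease: 0.92293 × 0.76 = 0.7014268.
Overall factor 0.7014268, i.e. -29.9%.

-29.9%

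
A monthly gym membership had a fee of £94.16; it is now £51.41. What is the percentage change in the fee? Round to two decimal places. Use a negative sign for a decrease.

-45.40%

Change: £51.41 − £94.16 = -£42.75.
Relative to the original: -£42.75 ÷ £94.16 ≈ -45.40%.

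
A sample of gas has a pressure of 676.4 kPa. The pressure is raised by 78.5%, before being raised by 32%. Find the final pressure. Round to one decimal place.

Apply the 78.5% increase: 676.4 × 1.785 = 1207.374.
After the 32% increase: 1207.374 × 1.32 = 1593.73368 ≈ 1593.7.

1593.7 kPa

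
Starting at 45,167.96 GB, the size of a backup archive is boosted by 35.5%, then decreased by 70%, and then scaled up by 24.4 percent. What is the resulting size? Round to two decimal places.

35.5% increase: 45,167.96 × 1.355 = 61202.5858.
After the 70% decrease: 61202.5858 × 0.3 = 18360.77574.
24.4% increase: 18360.77574 × 1.244 = 22840.80502056 ≈ 22,840.81.

22,840.81 GB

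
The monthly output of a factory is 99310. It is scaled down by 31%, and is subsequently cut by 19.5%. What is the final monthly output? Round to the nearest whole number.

Apply the 31% decrease: 99310 × 0.69 = 68523.9.
19.5% decrease: 68523.9 × 0.805 = 55161.7395 ≈ 55162.

55162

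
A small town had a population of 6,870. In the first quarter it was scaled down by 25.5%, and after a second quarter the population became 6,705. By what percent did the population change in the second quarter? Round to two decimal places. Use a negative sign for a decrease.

After the first quarter: 6,870 × 0.745 = 5118.15.
Second-quarter multiplier: 6,705 ÷ 5118.15 ≈ 1.310044.
That is a change of 31.00%.

31.00%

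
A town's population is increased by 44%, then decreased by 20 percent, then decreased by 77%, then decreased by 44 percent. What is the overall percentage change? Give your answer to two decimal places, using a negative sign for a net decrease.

-85.16%

The combined multiplier is 1.44 × 0.8 × 0.23 × 0.56 = 0.1483776.
That corresponds to a decrease of 85.16%.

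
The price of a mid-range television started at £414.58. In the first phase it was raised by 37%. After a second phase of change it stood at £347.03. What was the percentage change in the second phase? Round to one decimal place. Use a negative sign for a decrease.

-38.9%

After the first phase: £414.58 × 1.37 = £567.9746.
Second-phase multiplier: £347.03 ÷ £567.9746 ≈ 0.611.
That is a change of -38.9%.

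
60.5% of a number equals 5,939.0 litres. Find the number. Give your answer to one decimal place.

9,816.5 litres

5,939.0 litres ÷ 0.605 ≈ 9,816.5 litres.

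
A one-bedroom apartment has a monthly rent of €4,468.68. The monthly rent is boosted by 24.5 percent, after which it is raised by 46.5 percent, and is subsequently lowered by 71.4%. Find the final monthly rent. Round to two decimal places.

€2,331.05

Each change multiplies by a factor: 1.245 × 1.465 × 0.286 = 0.52164255.
€4,468.68 × 0.52164255 = €2331.053630334 ≈ €2,331.05.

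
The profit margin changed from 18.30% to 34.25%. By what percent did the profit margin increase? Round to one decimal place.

87.2%

The change is 34.25 − 18.30 = 15.95 percentage points.
Relative to the original 18.30%, that is 15.95 ÷ 18.30 ≈ 87.2%.
So the profit margin rose by 87.2%.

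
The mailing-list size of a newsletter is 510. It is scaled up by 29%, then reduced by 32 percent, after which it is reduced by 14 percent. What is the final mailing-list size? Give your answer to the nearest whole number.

Apply the 29% increase: 510 × 1.29 = 657.9.
32% decrease: 657.9 × 0.68 = 447.372.
14% decrease: 447.372 × 0.86 = 384.73992 ≈ 385.

385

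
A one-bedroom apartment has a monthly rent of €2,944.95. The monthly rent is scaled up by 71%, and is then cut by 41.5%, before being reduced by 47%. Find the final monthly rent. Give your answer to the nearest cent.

71% increase: €2,944.95 × 1.71 = €5035.8645.
41.5% decrease: €5035.8645 × 0.585 = €2945.9807325.
47% decrease: €2945.9807325 × 0.53 = €1561.369788225 ≈ €1,561.37.

€1,561.37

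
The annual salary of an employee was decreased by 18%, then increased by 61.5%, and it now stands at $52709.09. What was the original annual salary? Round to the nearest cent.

$39801.47

Undoing the 61.5% increase: $52709.09 ÷ 1.615 ≈ $32637.20743.
Undoing the 18% decrease: $32637.20743 ÷ 0.82 ≈ $39801.47.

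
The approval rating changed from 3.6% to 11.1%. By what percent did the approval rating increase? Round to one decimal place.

The change is 11.1 − 3.6 = 7.5 percentage points.
Relative to the original 3.6%, that is 7.5 ÷ 3.6 ≈ 208.3%.
So the approval rating rose by 208.3%.

208.3%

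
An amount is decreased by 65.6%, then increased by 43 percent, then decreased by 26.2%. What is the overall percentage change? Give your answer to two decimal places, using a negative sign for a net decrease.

A 65.6% decrease multiplies by 0.344.
Then a 43% increase: 0.344 × 1.43 = 0.49192.
Then a 26.2% decrease: 0.49192 × 0.738 = 0.36303696.
Overall factor 0.36303696, i.e. -63.70%.

-63.70%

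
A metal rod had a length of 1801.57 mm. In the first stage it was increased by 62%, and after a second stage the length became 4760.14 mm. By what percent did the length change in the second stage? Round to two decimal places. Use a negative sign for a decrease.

63.10%

After the first stage: 1801.57 × 1.62 = 2918.5434.
Second-stage multiplier: 4760.14 ÷ 2918.5434 ≈ 1.630999.
That is a change of 63.10%.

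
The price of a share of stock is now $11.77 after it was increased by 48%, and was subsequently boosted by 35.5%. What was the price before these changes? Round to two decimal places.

$5.87

The overall multiplier applied was 1.48 × 1.355 = 2.0054.
So the original price was $11.77 ÷ 2.0054 ≈ $5.87.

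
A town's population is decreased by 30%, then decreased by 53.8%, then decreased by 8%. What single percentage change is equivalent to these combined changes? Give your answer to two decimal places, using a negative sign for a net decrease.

A 30% decrease multiplies by 0.7.
Then a 53.8% decrease: 0.7 × 0.462 = 0.3234.
Then an 8% decrease: 0.3234 × 0.92 = 0.297528.
Overall factor 0.297528, i.e. -70.25%.

-70.25%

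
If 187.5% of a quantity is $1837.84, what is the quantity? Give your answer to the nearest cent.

$980.18

$1837.84 ÷ 1.875 ≈ $980.18.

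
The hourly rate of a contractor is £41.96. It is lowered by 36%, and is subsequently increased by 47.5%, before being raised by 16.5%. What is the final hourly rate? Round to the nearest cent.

£46.15

After the 36% decrease: £41.96 × 0.64 = £26.8544.
47.5% increase: £26.8544 × 1.475 = £39.61024.
16.5% increase: £39.61024 × 1.165 = £46.1459296 ≈ £46.15.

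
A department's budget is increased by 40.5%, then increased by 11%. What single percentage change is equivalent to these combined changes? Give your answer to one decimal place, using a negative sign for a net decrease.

A 40.5% increase multiplies by 1.405.
Then an 11% increase: 1.405 × 1.11 = 1.55955.
Overall factor 1.55955, i.e. 56.0%.

56.0%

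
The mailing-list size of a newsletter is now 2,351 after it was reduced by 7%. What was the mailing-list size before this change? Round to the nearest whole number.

2,528

The overall multiplier applied was 0.93.
So the original mailing-list size was 2,351 ÷ 0.93 ≈ 2,528.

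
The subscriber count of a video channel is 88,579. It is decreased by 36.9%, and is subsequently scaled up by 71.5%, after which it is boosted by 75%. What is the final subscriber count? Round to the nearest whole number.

Each change multiplies by a factor: 0.631 × 1.715 × 1.75 = 1.89378875.
88,579 × 1.89378875 = 167749.91368625 ≈ 167,750.

167,750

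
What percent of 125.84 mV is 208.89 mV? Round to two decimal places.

166.00%

208.89 mV ÷ 125.84 mV ≈ 166.00%.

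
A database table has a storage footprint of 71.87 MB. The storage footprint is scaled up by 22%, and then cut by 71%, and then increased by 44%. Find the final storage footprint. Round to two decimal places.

Each change multiplies by a factor: 1.22 × 0.29 × 1.44 = 0.509472.
71.87 × 0.509472 = 36.61575264 ≈ 36.62.

36.62 MB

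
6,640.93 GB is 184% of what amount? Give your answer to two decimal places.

3,609.20 GB

6,640.93 GB ÷ 1.84 ≈ 3,609.20 GB.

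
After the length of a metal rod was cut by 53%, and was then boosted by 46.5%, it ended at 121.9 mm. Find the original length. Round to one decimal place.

177.0 mm

Undoing the 46.5% increase: 121.9 ÷ 1.465 ≈ 83.208191.
Undoing the 53% decrease: 83.208191 ÷ 0.47 ≈ 177.0 mm.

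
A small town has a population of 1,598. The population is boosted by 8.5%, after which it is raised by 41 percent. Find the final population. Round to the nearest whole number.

Apply the 8.5% increase: 1,598 × 1.085 = 1733.83.
After the 41% increase: 1733.83 × 1.41 = 2444.7003 ≈ 2,445.

2,445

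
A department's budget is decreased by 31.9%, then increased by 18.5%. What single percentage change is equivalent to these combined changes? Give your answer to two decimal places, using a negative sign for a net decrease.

The combined multiplier is 0.681 × 1.185 = 0.806985.
That corresponds to a decrease of 19.30%.

-19.30%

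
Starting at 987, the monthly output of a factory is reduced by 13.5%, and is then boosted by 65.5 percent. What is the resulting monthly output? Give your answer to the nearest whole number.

1413

Apply the 13.5% decrease: 987 × 0.865 = 853.755.
After the 65.5% increase: 853.755 × 1.655 = 1412.964525 ≈ 1413.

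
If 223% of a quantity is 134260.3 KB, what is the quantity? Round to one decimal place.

60206.4 KB

134260.3 KB ÷ 2.23 ≈ 60206.4 KB.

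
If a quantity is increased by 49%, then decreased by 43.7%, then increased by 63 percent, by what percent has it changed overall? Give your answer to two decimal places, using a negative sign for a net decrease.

36.74%

The combined multiplier is 1.49 × 0.563 × 1.63 = 1.3673581.
That corresponds to an increase of 36.74%.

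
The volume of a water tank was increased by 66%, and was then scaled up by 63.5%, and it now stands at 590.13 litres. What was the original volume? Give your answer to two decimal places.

217.43 litres

The overall multiplier applied was 1.66 × 1.635 = 2.7141.
So the original volume was 590.13 ÷ 2.7141 ≈ 217.43 litres.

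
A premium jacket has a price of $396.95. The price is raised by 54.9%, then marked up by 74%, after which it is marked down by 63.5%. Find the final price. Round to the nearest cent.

$390.51

Each change multiplies by a factor: 1.549 × 1.74 × 0.365 = 0.9837699.
$396.95 × 0.9837699 = $390.507461805 ≈ $390.51.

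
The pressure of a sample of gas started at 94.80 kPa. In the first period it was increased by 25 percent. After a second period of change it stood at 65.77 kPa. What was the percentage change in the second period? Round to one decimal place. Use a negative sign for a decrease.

After the first period: 94.80 × 1.25 = 118.5.
Second-period multiplier: 65.77 ÷ 118.5 ≈ 0.55502.
That is a change of -44.5%.

-44.5%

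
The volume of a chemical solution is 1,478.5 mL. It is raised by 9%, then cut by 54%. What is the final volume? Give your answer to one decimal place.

Apply the 9% increase: 1,478.5 × 1.09 = 1611.565.
54% decrease: 1611.565 × 0.46 = 741.3199 ≈ 741.3.

741.3 mL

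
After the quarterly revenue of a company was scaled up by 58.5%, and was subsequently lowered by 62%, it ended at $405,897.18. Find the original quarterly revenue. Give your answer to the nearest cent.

Undoing the 62% decrease: $405,897.18 ÷ 0.38 ≈ $1068150.473684.
Undoing the 58.5% increase: $1068150.473684 ÷ 1.585 ≈ $673,911.97.

$673,911.97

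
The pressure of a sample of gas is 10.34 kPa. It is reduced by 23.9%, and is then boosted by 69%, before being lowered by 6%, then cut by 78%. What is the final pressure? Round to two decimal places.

23.9% decrease: 10.34 × 0.761 = 7.86874.
69% increase: 7.86874 × 1.69 = 13.2981706.
Apply the 6% decrease: 13.2981706 × 0.94 = 12.500280364.
78% decrease: 12.500280364 × 0.22 = 2.75006168008 ≈ 2.75.

2.75 kPa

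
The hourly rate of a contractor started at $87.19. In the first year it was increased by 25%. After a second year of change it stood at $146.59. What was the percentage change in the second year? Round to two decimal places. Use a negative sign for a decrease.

34.50%

After the first year: $87.19 × 1.25 = $108.9875.
Second-year multiplier: $146.59 ÷ $108.9875 ≈ 1.345017.
That is a change of 34.50%.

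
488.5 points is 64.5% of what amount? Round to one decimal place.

757.4 points

488.5 points ÷ 0.645 ≈ 757.4 points.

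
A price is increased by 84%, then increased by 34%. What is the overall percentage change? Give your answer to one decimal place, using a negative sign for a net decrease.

An 84% increase multiplies by 1.84.
Then a 34% increase: 1.84 × 1.34 = 2.4656.
Overall factor 2.4656, i.e. 146.6%.

146.6%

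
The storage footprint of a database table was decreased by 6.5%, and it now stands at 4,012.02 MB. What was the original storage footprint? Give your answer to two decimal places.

4,290.93 MB

The overall multiplier applied was 0.935.
So the original storage footprint was 4,012.02 ÷ 0.935 ≈ 4,290.93 MB.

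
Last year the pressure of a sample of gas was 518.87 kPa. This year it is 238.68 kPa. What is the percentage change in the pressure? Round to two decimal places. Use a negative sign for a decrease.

Change: 238.68 − 518.87 = -280.19.
Relative to the original: -280.19 ÷ 518.87 ≈ -54.00%.

-54.00%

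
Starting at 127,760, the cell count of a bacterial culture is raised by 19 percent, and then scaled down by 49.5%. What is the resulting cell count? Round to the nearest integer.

Apply the 19% increase: 127,760 × 1.19 = 152034.4.
After the 49.5% decrease: 152034.4 × 0.505 = 76777.372 ≈ 76,777.

76,777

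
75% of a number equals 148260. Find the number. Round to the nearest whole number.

148260 ÷ 0.75 = 197680.

197680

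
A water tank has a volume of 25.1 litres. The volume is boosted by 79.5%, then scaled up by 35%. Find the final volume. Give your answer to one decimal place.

60.8 litres

Each change multiplies by a factor: 1.795 × 1.35 = 2.42325.
25.1 × 2.42325 = 60.823575 ≈ 60.8.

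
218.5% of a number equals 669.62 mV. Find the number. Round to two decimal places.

669.62 mV ÷ 2.185 ≈ 306.46 mV.

306.46 mV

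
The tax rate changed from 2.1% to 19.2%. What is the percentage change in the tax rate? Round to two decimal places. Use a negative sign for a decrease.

The change is 19.2 − 2.1 = 17.1 percentage points.
Relative to the original 2.1%, that is 17.1 ÷ 2.1 ≈ 814.29%.

814.29%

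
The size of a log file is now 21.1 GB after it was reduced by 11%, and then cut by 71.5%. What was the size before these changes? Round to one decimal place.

83.2 GB

The overall multiplier applied was 0.89 × 0.285 = 0.25365.
So the original size was 21.1 ÷ 0.25365 ≈ 83.2 GB.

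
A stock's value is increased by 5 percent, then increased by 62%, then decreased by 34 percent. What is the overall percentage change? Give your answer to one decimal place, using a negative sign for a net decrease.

The combined multiplier is 1.05 × 1.62 × 0.66 = 1.12266.
That corresponds to an increase of 12.3%.

12.3%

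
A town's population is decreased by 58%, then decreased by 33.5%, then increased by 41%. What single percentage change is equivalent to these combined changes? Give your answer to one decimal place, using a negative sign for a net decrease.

A 58% decrease multiplies by 0.42.
Then a 33.5% decrease: 0.42 × 0.665 = 0.2793.
Then a 41% increase: 0.2793 × 1.41 = 0.393813.
Overall factor 0.393813, i.e. -60.6%.

-60.6%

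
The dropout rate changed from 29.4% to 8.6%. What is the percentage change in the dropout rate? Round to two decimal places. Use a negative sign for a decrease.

-70.75%

The change is 8.6 − 29.4 = -20.8 percentage points.
Relative to the original 29.4%, that is -20.8 ÷ 29.4 ≈ -70.75%.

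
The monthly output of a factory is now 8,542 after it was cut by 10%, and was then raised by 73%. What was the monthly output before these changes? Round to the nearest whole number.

5,486

The overall multiplier applied was 0.9 × 1.73 = 1.557.
So the original monthly output was 8,542 ÷ 1.557 ≈ 5,486.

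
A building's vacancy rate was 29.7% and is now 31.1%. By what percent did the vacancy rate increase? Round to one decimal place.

4.7%

The change is 31.1 − 29.7 = 1.4 percentage points.
Relative to the original 29.7%, that is 1.4 ÷ 29.7 ≈ 4.7%.
So the vacancy rate rose by 4.7%.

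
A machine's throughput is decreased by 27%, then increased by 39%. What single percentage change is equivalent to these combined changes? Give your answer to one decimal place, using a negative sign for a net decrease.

A 27% decrease multiplies by 0.73.
Then a 39% increase: 0.73 × 1.39 = 1.0147.
Overall factor 1.0147, i.e. 1.5%.

1.5%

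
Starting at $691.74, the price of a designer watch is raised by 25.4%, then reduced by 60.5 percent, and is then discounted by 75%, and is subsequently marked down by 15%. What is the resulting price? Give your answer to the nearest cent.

25.4% increase: $691.74 × 1.254 = $867.44196.
Apply the 60.5% decrease: $867.44196 × 0.395 = $342.6395742.
75% decrease: $342.6395742 × 0.25 = $85.65989355.
After the 15% decrease: $85.65989355 × 0.85 = $72.8109095175 ≈ $72.81.

$72.81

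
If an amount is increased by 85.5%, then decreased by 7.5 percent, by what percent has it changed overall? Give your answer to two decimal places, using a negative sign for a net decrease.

71.59%

The combined multiplier is 1.855 × 0.925 = 1.715875.
That corresponds to an increase of 71.59%.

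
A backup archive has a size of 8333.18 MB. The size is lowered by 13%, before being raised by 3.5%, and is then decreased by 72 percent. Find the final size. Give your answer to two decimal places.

2101.01 MB

Apply the 13% decrease: 8333.18 × 0.87 = 7249.8666.
Apply the 3.5% increase: 7249.8666 × 1.035 = 7503.611931.
Apply the 72% decrease: 7503.611931 × 0.28 = 2101.01134068 ≈ 2101.01.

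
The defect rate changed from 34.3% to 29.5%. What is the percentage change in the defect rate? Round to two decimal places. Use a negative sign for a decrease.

-13.99%

The change is 29.5 − 34.3 = -4.8 percentage points.
Relative to the original 34.3%, that is -4.8 ÷ 34.3 ≈ -13.99%.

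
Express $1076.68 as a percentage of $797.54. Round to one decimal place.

$1076.68 ÷ $797.54 ≈ 135.0%.

135.0%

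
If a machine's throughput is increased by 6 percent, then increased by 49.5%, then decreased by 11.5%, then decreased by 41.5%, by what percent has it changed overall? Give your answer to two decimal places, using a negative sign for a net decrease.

The combined multiplier is 1.06 × 1.495 × 0.885 × 0.585 = 0.8204388075.
That corresponds to a decrease of 17.96%.

-17.96%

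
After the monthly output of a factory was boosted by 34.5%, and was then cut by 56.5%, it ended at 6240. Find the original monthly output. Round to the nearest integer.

10665

The overall multiplier applied was 1.345 × 0.435 = 0.585075.
So the original monthly output was 6240 ÷ 0.585075 ≈ 10665.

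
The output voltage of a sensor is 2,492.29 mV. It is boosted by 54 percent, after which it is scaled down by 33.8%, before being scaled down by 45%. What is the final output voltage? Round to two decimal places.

1,397.46 mV

Apply the 54% increase: 2,492.29 × 1.54 = 3838.1266.
33.8% decrease: 3838.1266 × 0.662 = 2540.8398092.
Apply the 45% decrease: 2540.8398092 × 0.55 = 1397.46189506 ≈ 1,397.46.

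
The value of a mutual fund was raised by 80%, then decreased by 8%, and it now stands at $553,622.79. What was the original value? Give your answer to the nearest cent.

Undoing the 8% decrease: $553,622.79 ÷ 0.92 ≈ $601763.902174.
Undoing the 80% increase: $601763.902174 ÷ 1.8 ≈ $334,313.28.

$334,313.28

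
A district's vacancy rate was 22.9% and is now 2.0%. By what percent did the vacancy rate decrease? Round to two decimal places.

91.27%

The change is 2.0 − 22.9 = -20.9 percentage points.
Relative to the original 22.9%, that is -20.9 ÷ 22.9 ≈ -91.27%.
So the vacancy rate fell by 91.27%.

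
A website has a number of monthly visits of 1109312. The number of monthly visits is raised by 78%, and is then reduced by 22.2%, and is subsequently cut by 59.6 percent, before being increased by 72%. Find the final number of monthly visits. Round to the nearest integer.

Apply the 78% increase: 1109312 × 1.78 = 1974575.36.
22.2% decrease: 1974575.36 × 0.778 = 1536219.63008.
After the 59.6% decrease: 1536219.63008 × 0.404 = 620632.73055232.
After the 72% increase: 620632.73055232 × 1.72 = 1067488.2965499904 ≈ 1067488.

1067488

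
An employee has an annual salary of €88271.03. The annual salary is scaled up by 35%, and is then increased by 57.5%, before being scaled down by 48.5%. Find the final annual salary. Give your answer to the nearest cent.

€96658.43

Each change multiplies by a factor: 1.35 × 1.575 × 0.515 = 1.09501875.
€88271.03 × 1.09501875 = €96658.4329318125 ≈ €96658.43.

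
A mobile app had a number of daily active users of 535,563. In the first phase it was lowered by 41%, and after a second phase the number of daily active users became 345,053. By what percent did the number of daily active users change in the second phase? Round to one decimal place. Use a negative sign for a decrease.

After the first phase: 535,563 × 0.59 = 315982.17.
Second-phase multiplier: 345,053 ÷ 315982.17 ≈ 1.092.
That is a change of 9.2%.

9.2%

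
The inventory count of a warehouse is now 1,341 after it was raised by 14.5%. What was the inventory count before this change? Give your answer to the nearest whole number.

The overall multiplier applied was 1.145.
So the original inventory count was 1,341 ÷ 1.145 ≈ 1,171.

1,171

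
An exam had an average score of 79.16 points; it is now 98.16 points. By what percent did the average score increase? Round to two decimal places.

24.00%

Change: 98.16 − 79.16 = 19.00.
Relative to the original: 19.00 ÷ 79.16 ≈ 24.00%.
So the average score increased by 24.00%.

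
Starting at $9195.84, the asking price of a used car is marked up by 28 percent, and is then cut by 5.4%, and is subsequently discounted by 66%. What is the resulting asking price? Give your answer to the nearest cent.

$3785.92

28% increase: $9195.84 × 1.28 = $11770.6752.
Apply the 5.4% decrease: $11770.6752 × 0.946 = $11135.0587392.
66% decrease: $11135.0587392 × 0.34 = $3785.919971328 ≈ $3785.92.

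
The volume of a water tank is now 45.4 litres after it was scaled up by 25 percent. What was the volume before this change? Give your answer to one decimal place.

The overall multiplier applied was 1.25.
So the original volume was 45.4 ÷ 1.25 ≈ 36.3 litres.

36.3 litres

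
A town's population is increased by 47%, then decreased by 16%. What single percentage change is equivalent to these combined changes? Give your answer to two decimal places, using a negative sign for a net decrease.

23.48%

The combined multiplier is 1.47 × 0.84 = 1.2348.
That corresponds to an increase of 23.48%.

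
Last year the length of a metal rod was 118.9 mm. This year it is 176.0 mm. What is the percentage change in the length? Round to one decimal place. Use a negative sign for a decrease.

48.0%

Change: 176.0 − 118.9 = 57.1.
Relative to the original: 57.1 ÷ 118.9 ≈ 48.0%.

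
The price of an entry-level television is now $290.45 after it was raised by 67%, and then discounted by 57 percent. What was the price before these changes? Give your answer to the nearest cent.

Undoing the 57% decrease: $290.45 ÷ 0.43 ≈ $675.465116.
Undoing the 67% increase: $675.465116 ÷ 1.67 ≈ $404.47.

$404.47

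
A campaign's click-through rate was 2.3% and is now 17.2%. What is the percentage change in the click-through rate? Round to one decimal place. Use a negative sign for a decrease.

The change is 17.2 − 2.3 = 14.9 percentage points.
Relative to the original 2.3%, that is 14.9 ÷ 2.3 ≈ 647.8%.

647.8%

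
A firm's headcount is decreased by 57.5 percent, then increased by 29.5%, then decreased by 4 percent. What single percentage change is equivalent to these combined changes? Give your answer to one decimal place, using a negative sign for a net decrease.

-47.2%

The combined multiplier is 0.425 × 1.295 × 0.96 = 0.52836.
That corresponds to a decrease of 47.2%.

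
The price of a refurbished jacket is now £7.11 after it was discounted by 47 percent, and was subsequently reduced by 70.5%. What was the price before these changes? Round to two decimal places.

Undoing the 70.5% decrease: £7.11 ÷ 0.295 ≈ £24.101695.
Undoing the 47% decrease: £24.101695 ÷ 0.53 ≈ £45.47.

£45.47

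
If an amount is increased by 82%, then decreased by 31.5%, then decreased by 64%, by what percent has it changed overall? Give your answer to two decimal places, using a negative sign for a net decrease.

The combined multiplier is 1.82 × 0.685 × 0.36 = 0.448812.
That corresponds to a decrease of 55.12%.

-55.12%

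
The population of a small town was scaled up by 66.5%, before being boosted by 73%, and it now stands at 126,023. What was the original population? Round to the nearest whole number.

The overall multiplier applied was 1.665 × 1.73 = 2.88045.
So the original population was 126,023 ÷ 2.88045 ≈ 43,751.

43,751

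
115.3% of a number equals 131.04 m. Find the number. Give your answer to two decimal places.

113.65 m

131.04 m ÷ 1.153 ≈ 113.65 m.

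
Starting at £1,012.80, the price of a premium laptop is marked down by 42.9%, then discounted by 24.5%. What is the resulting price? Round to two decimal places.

After the 42.9% decrease: £1,012.80 × 0.571 = £578.3088.
24.5% decrease: £578.3088 × 0.755 = £436.623144 ≈ £436.62.

£436.62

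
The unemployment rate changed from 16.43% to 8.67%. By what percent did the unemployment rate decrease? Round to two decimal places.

The change is 8.67 − 16.43 = -7.76 percentage points.
Relative to the original 16.43%, that is -7.76 ÷ 16.43 ≈ -47.23%.
So the unemployment rate fell by 47.23%.

47.23%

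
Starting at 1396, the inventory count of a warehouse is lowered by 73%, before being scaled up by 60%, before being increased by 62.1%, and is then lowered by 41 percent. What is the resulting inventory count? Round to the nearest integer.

Each change multiplies by a factor: 0.27 × 1.6 × 1.621 × 0.59 = 0.41316048.
1396 × 0.41316048 = 576.77203008 ≈ 577.

577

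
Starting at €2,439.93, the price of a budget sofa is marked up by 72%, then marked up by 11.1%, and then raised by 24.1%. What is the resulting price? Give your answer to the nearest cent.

Apply the 72% increase: €2,439.93 × 1.72 = €4196.6796.
11.1% increase: €4196.6796 × 1.111 = €4662.5110356.
Apply the 24.1% increase: €4662.5110356 × 1.241 = €5786.1761951796 ≈ €5,786.18.

€5,786.18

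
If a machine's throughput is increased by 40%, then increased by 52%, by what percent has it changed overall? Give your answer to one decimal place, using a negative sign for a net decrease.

A 40% increase multiplies by 1.4.
Then a 52% increase: 1.4 × 1.52 = 2.128.
Overall factor 2.128, i.e. 112.8%.

112.8%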